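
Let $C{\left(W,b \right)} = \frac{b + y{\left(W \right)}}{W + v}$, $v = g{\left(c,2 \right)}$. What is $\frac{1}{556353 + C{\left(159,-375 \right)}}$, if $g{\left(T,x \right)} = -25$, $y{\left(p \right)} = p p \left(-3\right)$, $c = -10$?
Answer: $\frac{67}{37237542} \approx 1.7993 \cdot 10^{-6}$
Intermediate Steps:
$y{\left(p \right)} = - 3 p^{2}$ ($y{\left(p \right)} = p^{2} \left(-3\right) = - 3 p^{2}$)
$v = -25$
$C{\left(W,b \right)} = \frac{b - 3 W^{2}}{-25 + W}$ ($C{\left(W,b \right)} = \frac{b - 3 W^{2}}{W - 25} = \frac{b - 3 W^{2}}{-25 + W}$)
$\frac{1}{556353 + C{\left(159,-375 \right)}} = \frac{1}{556353 + \frac{-375 - 3 \cdot 159^{2}}{-25 + 159}} = \frac{1}{556353 + \frac{-375 - 75843}{134}} = \frac{1}{556353 + \frac{1}{134} \left(-76218\right)} = \frac{1}{556353 - \frac{38109}{67}} = \frac{1}{\frac{37237542}{67}} = \frac{67}{37237542}$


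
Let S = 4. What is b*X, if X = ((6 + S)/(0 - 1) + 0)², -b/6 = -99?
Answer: 59400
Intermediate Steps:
b = 594 (b = -6*(-99) = 594)
X = 100 (X = ((6 + 4)/(0 - 1) + 0)² = (10/(-1) + 0)² = (10*(-1) + 0)² = (-10 + 0)² = (-10)² = 100)
b*X = 594*100 = 59400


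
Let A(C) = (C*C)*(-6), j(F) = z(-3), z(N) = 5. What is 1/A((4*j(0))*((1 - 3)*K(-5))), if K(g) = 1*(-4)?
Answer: -1/153600 ≈ -6.5104e-6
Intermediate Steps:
K(g) = -4
j(F) = 5
A(C) = -6*C**2 (A(C) = C**2*(-6) = -6*C**2)
1/A((4*j(0))*((1 - 3)*K(-5))) = 1/(-6*6400*(1 - 3)**2) = 1/(-6*(20*(-2*(-4)))**2) = 1/(-6*(20*8)**2) = 1/(-6*160**2) = 1/(-6*25600) = 1/(-153600) = -1/153600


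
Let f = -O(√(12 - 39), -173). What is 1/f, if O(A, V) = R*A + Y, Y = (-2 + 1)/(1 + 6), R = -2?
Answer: 7/5293 - 294*I*√3/5293 ≈ 0.0013225 - 0.096207*I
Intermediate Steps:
Y = -⅐ (Y = -1/7 = -1*⅐ = -⅐ ≈ -0.14286)
O(A, V) = -⅐ - 2*A (O(A, V) = -2*A - ⅐ = -⅐ - 2*A)
f = ⅐ + 6*I*√3 (f = -(-⅐ - 2*√(12 - 39)) = -(-⅐ - 6*I*√3) = ⅐ + 6*I*√3 ≈ 0.14286 + 10.392*I)
1/f = 1/(⅐ + 6*I*√3)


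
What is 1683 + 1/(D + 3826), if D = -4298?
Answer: 794375/472 ≈ 1683.0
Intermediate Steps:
1683 + 1/(D + 3826) = 1683 + 1/(-4298 + 3826) = 1683 + 1/(-472) = 1683 - 1/472 = 794375/472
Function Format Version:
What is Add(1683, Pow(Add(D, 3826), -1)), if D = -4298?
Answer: Rational(794375, 472) ≈ 1683.0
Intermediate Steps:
Add(1683, Pow(Add(D, 3826), -1)) = Add(1683, Pow(Add(-4298, 3826), -1)) = Add(1683, Pow(-472, -1)) = Add(1683, Rational(-1, 472)) = Rational(794375, 472)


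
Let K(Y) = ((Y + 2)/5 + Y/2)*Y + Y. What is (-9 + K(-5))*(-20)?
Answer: -30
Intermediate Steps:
K(Y) = Y + Y*(2/5 + 7*Y/10) (K(Y) = ((2 + Y)*(1/5) + Y*(1/2))*Y + Y = ((2/5 + Y/5) + Y/2)*Y + Y = (2/5 + 7*Y/10)*Y + Y = Y*(2/5 + 7*Y/10) + Y = Y + Y*(2/5 + 7*Y/10))
(-9 + K(-5))*(-20) = (-9 + (7/10)*(-5)*(2 - 5))*(-20) = (-9 + (7/10)*(-5)*(-3))*(-20) = (-9 + 21/2)*(-20) = (3/2)*(-20) = -30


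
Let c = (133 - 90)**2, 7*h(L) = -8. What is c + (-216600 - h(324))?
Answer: -1503249/7 ≈ -2.1475e+5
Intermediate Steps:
h(L) = -8/7 (h(L) = (1/7)*(-8) = -8/7)
c = 1849 (c = 43**2 = 1849)
c + (-216600 - h(324)) = 1849 + (-216600 - 1*(-8/7)) = 1849 + (-216600 + 8/7) = 1849 - 1516192/7 = -1503249/7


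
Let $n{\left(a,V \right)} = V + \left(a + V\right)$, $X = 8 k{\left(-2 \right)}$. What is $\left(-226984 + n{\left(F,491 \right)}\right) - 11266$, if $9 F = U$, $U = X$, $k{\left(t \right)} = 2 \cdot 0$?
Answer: $-237268$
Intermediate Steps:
$k{\left(t \right)} = 0$
$X = 0$ ($X = 8 \cdot 0 = 0$)
$U = 0$
$F = 0$ ($F = \frac{1}{9} \cdot 0 = 0$)
$n{\left(a,V \right)} = a + 2 V$ ($n{\left(a,V \right)} = V + \left(V + a\right) = a + 2 V$)
$\left(-226984 + n{\left(F,491 \right)}\right) - 11266 = \left(-226984 + \left(0 + 2 \cdot 491\right)\right) - 11266 = \left(-226984 + \left(0 + 982\right)\right) - 11266 = \left(-226984 + 982\right) - 11266 = -226002 - 11266 = -237268$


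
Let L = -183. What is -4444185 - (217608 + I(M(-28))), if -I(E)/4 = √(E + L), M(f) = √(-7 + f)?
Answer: -4661793 + 4*√(-183 + I*√35) ≈ -4.6618e+6 + 54.118*I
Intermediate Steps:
I(E) = -4*√(-183 + E) (I(E) = -4*√(E - 183) = -4*√(-183 + E))
-4444185 - (217608 + I(M(-28))) = -4444185 - (217608 - 4*√(-183 + √(-7 - 28))) = -4444185 - (217608 - 4*√(-183 + √(-35))) = -4444185 - (217608 - 4*√(-183 + I*√35)) = -4444185 + (-217608 + 4*√(-183 + I*√35)) = -4661793 + 4*√(-183 + I*√35)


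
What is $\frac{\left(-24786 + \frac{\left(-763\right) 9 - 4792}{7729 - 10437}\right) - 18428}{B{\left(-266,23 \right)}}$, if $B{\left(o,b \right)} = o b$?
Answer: $\frac{16715979}{2366792} \approx 7.0627$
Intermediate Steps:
$B{\left(o,b \right)} = b o$
$\frac{\left(-24786 + \frac{\left(-763\right) 9 - 4792}{7729 - 10437}\right) - 18428}{B{\left(-266,23 \right)}} = \frac{\left(-24786 + \frac{\left(-763\right) 9 - 4792}{7729 - 10437}\right) - 18428}{23 \left(-266\right)} = \frac{\left(-24786 + \frac{-6867 - 4792}{-2708}\right) - 18428}{-6118} = \left(\left(-24786 - - \frac{11659}{2708}\right) - 18428\right) \left(- \frac{1}{6118}\right) = \left(\left(-24786 + \frac{11659}{2708}\right) - 18428\right) \left(- \frac{1}{6118}\right) = \left(- \frac{67108829}{2708} - 18428\right) \left(- \frac{1}{6118}\right) = \left(- \frac{117011853}{2708}\right) \left(- \frac{1}{6118}\right) = \frac{16715979}{2366792}$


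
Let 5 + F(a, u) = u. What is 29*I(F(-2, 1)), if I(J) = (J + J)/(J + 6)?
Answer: -116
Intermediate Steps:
F(a, u) = -5 + u
I(J) = 2*J/(6 + J) (I(J) = (2*J)/(6 + J) = 2*J/(6 + J))
29*I(F(-2, 1)) = 29*(2*(-5 + 1)/(6 + (-5 + 1))) = 29*(2*(-4)/(6 - 4)) = 29*(2*(-4)/2) = 29*(2*(-4)*(½)) = 29*(-4) = -116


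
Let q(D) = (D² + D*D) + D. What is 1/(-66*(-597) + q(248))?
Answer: 1/162658 ≈ 6.1479e-6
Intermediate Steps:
q(D) = D + 2*D² (q(D) = (D² + D²) + D = 2*D² + D = D + 2*D²)
1/(-66*(-597) + q(248)) = 1/(-66*(-597) + 248*(1 + 2*248)) = 1/(39402 + 248*(1 + 496)) = 1/(39402 + 248*497) = 1/(39402 + 123256) = 1/162658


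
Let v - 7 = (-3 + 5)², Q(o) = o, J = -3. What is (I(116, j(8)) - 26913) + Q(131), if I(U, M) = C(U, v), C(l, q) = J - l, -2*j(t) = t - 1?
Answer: -26901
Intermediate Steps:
j(t) = ½ - t/2 (j(t) = -(t - 1)/2 = -(-1 + t)/2 = ½ - t/2)
v = 11 (v = 7 + (-3 + 5)² = 7 + 2² = 7 + 4 = 11)
C(l, q) = -3 - l
I(U, M) = -3 - U
(I(116, j(8)) - 26913) + Q(131) = ((-3 - 1*116) - 26913) + 131 = ((-3 - 116) - 26913) + 131 = (-119 - 26913) + 131 = -27032 + 131 = -26901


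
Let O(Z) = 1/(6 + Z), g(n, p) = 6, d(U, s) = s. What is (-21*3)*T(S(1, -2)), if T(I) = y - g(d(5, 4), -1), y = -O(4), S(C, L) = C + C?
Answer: 3843/10 ≈ 384.30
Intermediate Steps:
S(C, L) = 2*C
y = -⅒ (y = -1/(6 + 4) = -1/10 = -1*⅒ = -⅒ ≈ -0.10000)
T(I) = -61/10 (T(I) = -⅒ - 1*6 = -⅒ - 6 = -61/10)
(-21*3)*T(S(1, -2)) = -21*3*(-61/10) = -63*(-61/10) = 3843/10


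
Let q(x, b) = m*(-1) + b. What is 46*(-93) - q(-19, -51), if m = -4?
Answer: -4231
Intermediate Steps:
q(x, b) = 4 + b (q(x, b) = -4*(-1) + b = 4 + b)
46*(-93) - q(-19, -51) = 46*(-93) - (4 - 51) = -4278 - 1*(-47) = -4278 + 47 = -4231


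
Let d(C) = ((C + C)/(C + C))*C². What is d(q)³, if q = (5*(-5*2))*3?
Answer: 11390625000000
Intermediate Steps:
q = -150 (q = (5*(-10))*3 = -50*3 = -150)
d(C) = C² (d(C) = ((2*C)/((2*C)))*C² = ((2*C)*(1/(2*C)))*C² = 1*C² = C²)
d(q)³ = ((-150)²)³ = 22500³ = 11390625000000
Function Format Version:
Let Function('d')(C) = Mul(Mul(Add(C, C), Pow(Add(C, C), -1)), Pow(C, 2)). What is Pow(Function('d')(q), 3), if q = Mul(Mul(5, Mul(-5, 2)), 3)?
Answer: 11390625000000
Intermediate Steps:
q = -150 (q = Mul(Mul(5, -10), 3) = Mul(-50, 3) = -150)
Function('d')(C) = Pow(C, 2) (Function('d')(C) = Mul(Mul(Mul(2, C), Pow(Mul(2, C), -1)), Pow(C, 2)) = Mul(Mul(Mul(2, C), Mul(Rational(1, 2), Pow(C, -1))), Pow(C, 2)) = Mul(1, Pow(C, 2)) = Pow(C, 2))
Pow(Function('d')(q), 3) = Pow(Pow(-150, 2), 3) = Pow(22500, 3) = 11390625000000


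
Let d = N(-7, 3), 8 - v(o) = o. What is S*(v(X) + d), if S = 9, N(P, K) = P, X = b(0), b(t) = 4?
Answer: -27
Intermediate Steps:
X = 4
v(o) = 8 - o
d = -7
S*(v(X) + d) = 9*((8 - 1*4) - 7) = 9*((8 - 4) - 7) = 9*(4 - 7) = 9*(-3) = -27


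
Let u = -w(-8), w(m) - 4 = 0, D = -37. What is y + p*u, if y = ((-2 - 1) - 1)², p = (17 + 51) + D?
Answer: -108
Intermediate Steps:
w(m) = 4 (w(m) = 4 + 0 = 4)
p = 31 (p = (17 + 51) - 37 = 68 - 37 = 31)
y = 16 (y = (-3 - 1)² = (-4)² = 16)
u = -4 (u = -1*4 = -4)
y + p*u = 16 + 31*(-4) = 16 - 124 = -108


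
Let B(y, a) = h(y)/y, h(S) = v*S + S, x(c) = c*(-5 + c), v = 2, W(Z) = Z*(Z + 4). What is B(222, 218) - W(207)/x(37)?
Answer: -40125/1184 ≈ -33.889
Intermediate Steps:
W(Z) = Z*(4 + Z)
h(S) = 3*S (h(S) = 2*S + S = 3*S)
B(y, a) = 3 (B(y, a) = (3*y)/y = 3)
B(222, 218) - W(207)/x(37) = 3 - 207*(4 + 207)/(37*(-5 + 37)) = 3 - 207*211/(37*32) = 3 - 43677/1184 = -40125/1184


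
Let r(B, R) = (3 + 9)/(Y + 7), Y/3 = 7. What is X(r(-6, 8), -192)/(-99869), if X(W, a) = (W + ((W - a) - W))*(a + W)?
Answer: 1806327/4893581 ≈ 0.36912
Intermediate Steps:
Y = 21 (Y = 3*7 = 21)
r(B, R) = 3/7 (r(B, R) = (3 + 9)/(21 + 7) = 12/28 = 12*(1/28) = 3/7)
X(W, a) = (W + a)*(W - a) (X(W, a) = (W - a)*(W + a) = (W + a)*(W - a))
X(r(-6, 8), -192)/(-99869) = ((3/7)² - 1*(-192)²)/(-99869) = (9/49 - 1*36864)*(-1/99869) = (9/49 - 36864)*(-1/99869) = -1806327/49*(-1/99869) = 1806327/4893581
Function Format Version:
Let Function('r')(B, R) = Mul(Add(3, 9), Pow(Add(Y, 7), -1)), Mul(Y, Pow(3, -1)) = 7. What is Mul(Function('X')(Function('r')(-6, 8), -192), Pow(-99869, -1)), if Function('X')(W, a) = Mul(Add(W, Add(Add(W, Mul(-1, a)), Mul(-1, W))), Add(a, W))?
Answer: Rational(1806327, 4893581) ≈ 0.36912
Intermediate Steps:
Y = 21 (Y = Mul(3, 7) = 21)
Function('r')(B, R) = Rational(3, 7) (Function('r')(B, R) = Mul(Add(3, 9), Pow(Add(21, 7), -1)) = Mul(12, Pow(28, -1)) = Mul(12, Rational(1, 28)) = Rational(3, 7))
Function('X')(W, a) = Mul(Add(W, a), Add(W, Mul(-1, a))) (Function('X')(W, a) = Mul(Add(W, Mul(-1, a)), Add(W, a)) = Mul(Add(W, a), Add(W, Mul(-1, a))))
Mul(Function('X')(Function('r')(-6, 8), -192), Pow(-99869, -1)) = Mul(Add(Pow(Rational(3, 7), 2), Mul(-1, Pow(-192, 2))), Pow(-99869, -1)) = Mul(Add(Rational(9, 49), Mul(-1, 36864)), Rational(-1, 99869)) = Mul(Add(Rational(9, 49), -36864), Rational(-1, 99869)) = Mul(Rational(-1806327, 49), Rational(-1, 99869)) = Rational(1806327, 4893581)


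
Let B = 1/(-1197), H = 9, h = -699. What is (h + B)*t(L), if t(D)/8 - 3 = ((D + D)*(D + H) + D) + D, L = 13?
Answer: -4022872832/1197 ≈ -3.3608e+6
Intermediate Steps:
B = -1/1197 ≈ -0.00083542
t(D) = 24 + 16*D + 16*D*(9 + D) (t(D) = 24 + 8*(((D + D)*(D + 9) + D) + D) = 24 + 8*(((2*D)*(9 + D) + D) + D) = 24 + 8*((2*D*(9 + D) + D) + D) = 24 + 8*((D + 2*D*(9 + D)) + D) = 24 + 8*(2*D + 2*D*(9 + D)) = 24 + (16*D + 16*D*(9 + D)) = 24 + 16*D + 16*D*(9 + D))
(h + B)*t(L) = (-699 - 1/1197)*(24 + 16*13² + 160*13) = -836704*(24 + 16*169 + 2080)/1197 = -836704*(24 + 2704 + 2080)/1197 = -836704/1197*4808 = -4022872832/1197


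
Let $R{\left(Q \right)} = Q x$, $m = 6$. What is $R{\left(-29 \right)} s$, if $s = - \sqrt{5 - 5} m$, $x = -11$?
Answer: $0$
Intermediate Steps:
$R{\left(Q \right)} = - 11 Q$ ($R{\left(Q \right)} = Q \left(-11\right) = - 11 Q$)
$s = 0$ ($s = - \sqrt{5 - 5} \cdot 6 = - \sqrt{0} \cdot 6 = \left(-1\right) 0 \cdot 6 = 0 \cdot 6 = 0$)
$R{\left(-29 \right)} s = \left(-11\right) \left(-29\right) 0 = 319 \cdot 0 = 0$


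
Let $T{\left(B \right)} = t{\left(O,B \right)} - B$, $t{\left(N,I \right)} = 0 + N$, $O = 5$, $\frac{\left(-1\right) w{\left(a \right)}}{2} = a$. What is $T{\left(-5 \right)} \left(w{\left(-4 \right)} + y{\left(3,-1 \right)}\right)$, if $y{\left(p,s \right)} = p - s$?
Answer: $120$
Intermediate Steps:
$w{\left(a \right)} = - 2 a$
$t{\left(N,I \right)} = N$
$T{\left(B \right)} = 5 - B$
$T{\left(-5 \right)} \left(w{\left(-4 \right)} + y{\left(3,-1 \right)}\right) = \left(5 - -5\right) \left(\left(-2\right) \left(-4\right) + \left(3 - -1\right)\right) = \left(5 + 5\right) \left(8 + \left(3 + 1\right)\right) = 10 \left(8 + 4\right) = 10 \cdot 12 = 120$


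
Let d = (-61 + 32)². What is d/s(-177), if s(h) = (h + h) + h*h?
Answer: 841/30975 ≈ 0.027151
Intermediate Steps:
s(h) = h² + 2*h (s(h) = 2*h + h² = h² + 2*h)
d = 841 (d = (-29)² = 841)
d/s(-177) = 841/((-177*(2 - 177))) = 841/((-177*(-175))) = 841/30975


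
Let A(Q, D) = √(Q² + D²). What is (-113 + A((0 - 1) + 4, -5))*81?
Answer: -9153 + 81*√34 ≈ -8680.7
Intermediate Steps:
A(Q, D) = √(D² + Q²)
(-113 + A((0 - 1) + 4, -5))*81 = (-113 + √((-5)² + ((0 - 1) + 4)²))*81 = (-113 + √(25 + (-1 + 4)²))*81 = (-113 + √(25 + 3²))*81 = (-113 + √(25 + 9))*81 = (-113 + √34)*81 = -9153 + 81*√34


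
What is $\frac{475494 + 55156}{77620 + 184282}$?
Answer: $\frac{265325}{130951} \approx 2.0261$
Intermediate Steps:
$\frac{475494 + 55156}{77620 + 184282} = \frac{530650}{261902} = 530650 \cdot \frac{1}{261902} = \frac{265325}{130951}$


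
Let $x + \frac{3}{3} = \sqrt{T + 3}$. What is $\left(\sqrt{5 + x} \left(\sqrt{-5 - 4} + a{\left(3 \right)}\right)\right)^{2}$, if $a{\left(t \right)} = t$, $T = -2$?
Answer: $90 i \approx 90.0 i$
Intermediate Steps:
$x = 0$ ($x = -1 + \sqrt{-2 + 3} = -1 + \sqrt{1} = -1 + 1 = 0$)
$\left(\sqrt{5 + x} \left(\sqrt{-5 - 4} + a{\left(3 \right)}\right)\right)^{2} = \left(\sqrt{5 + 0} \left(\sqrt{-5 - 4} + 3\right)\right)^{2} = \left(\sqrt{5} \left(\sqrt{-9} + 3\right)\right)^{2} = \left(\sqrt{5} \left(3 i + 3\right)\right)^{2} = \left(\sqrt{5} \left(3 + 3 i\right)\right)^{2} = 5 \left(3 + 3 i\right)^{2}$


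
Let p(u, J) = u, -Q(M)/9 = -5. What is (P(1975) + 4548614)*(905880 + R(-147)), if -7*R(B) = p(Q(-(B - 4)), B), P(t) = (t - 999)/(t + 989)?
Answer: 7124291778502690/1729 ≈ 4.1205e+12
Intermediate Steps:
P(t) = (-999 + t)/(989 + t)
Q(M) = 45 (Q(M) = -9*(-5) = 45)
R(B) = -45/7 (R(B) = -1/7*45 = -45/7)
(P(1975) + 4548614)*(905880 + R(-147)) = ((-999 + 1975)/(989 + 1975) + 4548614)*(905880 - 45/7) = (976/2964 + 4548614)*(6341115/7) = ((1/2964)*976 + 4548614)*(6341115/7) = (244/741 + 4548614)*(6341115/7) = (3370523218/741)*(6341115/7) = 7124291778502690/1729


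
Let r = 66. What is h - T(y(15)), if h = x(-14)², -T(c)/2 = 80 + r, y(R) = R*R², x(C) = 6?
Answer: 328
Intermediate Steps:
y(R) = R³
T(c) = -292 (T(c) = -2*(80 + 66) = -2*146 = -292)
h = 36 (h = 6² = 36)
h - T(y(15)) = 36 - 1*(-292) = 36 + 292 = 328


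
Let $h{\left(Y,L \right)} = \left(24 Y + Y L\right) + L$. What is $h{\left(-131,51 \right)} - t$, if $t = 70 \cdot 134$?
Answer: $-19154$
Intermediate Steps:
$h{\left(Y,L \right)} = L + 24 Y + L Y$ ($h{\left(Y,L \right)} = \left(24 Y + L Y\right) + L = L + 24 Y + L Y$)
$t = 9380$
$h{\left(-131,51 \right)} - t = \left(51 + 24 \left(-131\right) + 51 \left(-131\right)\right) - 9380 = \left(51 - 3144 - 6681\right) - 9380 = -9774 - 9380 = -19154$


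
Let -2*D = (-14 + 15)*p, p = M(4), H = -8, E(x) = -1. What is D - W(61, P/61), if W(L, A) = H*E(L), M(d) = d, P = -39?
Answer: -10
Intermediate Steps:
p = 4
W(L, A) = 8 (W(L, A) = -8*(-1) = 8)
D = -2 (D = -(-14 + 15)*4/2 = -4/2 = -1/2*4 = -2)
D - W(61, P/61) = -2 - 1*8 = -2 - 8 = -10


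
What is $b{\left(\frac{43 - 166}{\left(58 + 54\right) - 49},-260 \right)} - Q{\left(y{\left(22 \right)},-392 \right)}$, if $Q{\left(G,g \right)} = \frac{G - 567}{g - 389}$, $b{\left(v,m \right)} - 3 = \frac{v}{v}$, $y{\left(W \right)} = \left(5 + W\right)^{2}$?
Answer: $\frac{3286}{781} \approx 4.2074$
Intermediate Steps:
$b{\left(v,m \right)} = 4$ ($b{\left(v,m \right)} = 3 + \frac{v}{v} = 3 + 1 = 4$)
$Q{\left(G,g \right)} = \frac{-567 + G}{-389 + g}$
$b{\left(\frac{43 - 166}{\left(58 + 54\right) - 49},-260 \right)} - Q{\left(y{\left(22 \right)},-392 \right)} = 4 - \frac{-567 + \left(5 + 22\right)^{2}}{-389 - 392} = 4 - \frac{-567 + 27^{2}}{-781} = 4 - - \frac{-567 + 729}{781} = 4 - \left(- \frac{1}{781}\right) 162 = 4 - - \frac{162}{781} = 4 + \frac{162}{781} = \frac{3286}{781}$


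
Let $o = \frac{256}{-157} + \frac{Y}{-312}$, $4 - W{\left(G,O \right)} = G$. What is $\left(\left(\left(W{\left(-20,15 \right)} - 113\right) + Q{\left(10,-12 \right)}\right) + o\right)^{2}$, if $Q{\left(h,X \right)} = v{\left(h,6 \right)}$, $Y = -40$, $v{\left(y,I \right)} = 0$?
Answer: $\frac{307077789316}{37491129} \approx 8190.7$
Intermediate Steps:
$Q{\left(h,X \right)} = 0$
$W{\left(G,O \right)} = 4 - G$
$o = - \frac{9199}{6123}$ ($o = \frac{256}{-157} - \frac{40}{-312} = 256 \left(- \frac{1}{157}\right) - - \frac{5}{39} = - \frac{256}{157} + \frac{5}{39} = - \frac{9199}{6123} \approx -1.5024$)
$\left(\left(\left(W{\left(-20,15 \right)} - 113\right) + Q{\left(10,-12 \right)}\right) + o\right)^{2} = \left(\left(\left(\left(4 - -20\right) - 113\right) + 0\right) - \frac{9199}{6123}\right)^{2} = \left(\left(\left(\left(4 + 20\right) - 113\right) + 0\right) - \frac{9199}{6123}\right)^{2} = \left(\left(\left(24 - 113\right) + 0\right) - \frac{9199}{6123}\right)^{2} = \left(\left(-89 + 0\right) - \frac{9199}{6123}\right)^{2} = \left(-89 - \frac{9199}{6123}\right)^{2} = \left(- \frac{554146}{6123}\right)^{2} = \frac{307077789316}{37491129}$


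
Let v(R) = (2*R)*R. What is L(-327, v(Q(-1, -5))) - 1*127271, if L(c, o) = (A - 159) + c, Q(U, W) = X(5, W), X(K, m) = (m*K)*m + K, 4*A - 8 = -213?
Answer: -511233/4 ≈ -1.2781e+5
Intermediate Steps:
A = -205/4 (A = 2 + (1/4)*(-213) = 2 - 213/4 = -205/4 ≈ -51.250)
X(K, m) = K + K*m**2 (X(K, m) = (K*m)*m + K = K*m**2 + K = K + K*m**2)
Q(U, W) = 5 + 5*W**2 (Q(U, W) = 5*(1 + W**2) = 5 + 5*W**2)
v(R) = 2*R**2
L(c, o) = -841/4 + c (L(c, o) = (-205/4 - 159) + c = -841/4 + c)
L(-327, v(Q(-1, -5))) - 1*127271 = (-841/4 - 327) - 1*127271 = -2149/4 - 127271 = -511233/4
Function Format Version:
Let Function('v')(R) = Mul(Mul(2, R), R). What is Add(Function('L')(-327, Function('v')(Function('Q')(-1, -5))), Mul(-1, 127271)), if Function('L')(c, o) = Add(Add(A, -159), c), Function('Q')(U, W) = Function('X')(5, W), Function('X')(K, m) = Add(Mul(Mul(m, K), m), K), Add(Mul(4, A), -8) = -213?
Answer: Rational(-511233, 4) ≈ -1.2781e+5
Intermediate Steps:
A = Rational(-205, 4) (A = Add(2, Mul(Rational(1, 4), -213)) = Add(2, Rational(-213, 4)) = Rational(-205, 4) ≈ -51.250)
Function('X')(K, m) = Add(K, Mul(K, Pow(m, 2))) (Function('X')(K, m) = Add(Mul(Mul(K, m), m), K) = Add(Mul(K, Pow(m, 2)), K) = Add(K, Mul(K, Pow(m, 2))))
Function('Q')(U, W) = Add(5, Mul(5, Pow(W, 2))) (Function('Q')(U, W) = Mul(5, Add(1, Pow(W, 2))) = Add(5, Mul(5, Pow(W, 2))))
Function('v')(R) = Mul(2, Pow(R, 2))
Function('L')(c, o) = Add(Rational(-841, 4), c) (Function('L')(c, o) = Add(Add(Rational(-205, 4), -159), c) = Add(Rational(-841, 4), c))
Add(Function('L')(-327, Function('v')(Function('Q')(-1, -5))), Mul(-1, 127271)) = Add(Add(Rational(-841, 4), -327), Mul(-1, 127271)) = Add(Rational(-2149, 4), -127271) = Rational(-511233, 4)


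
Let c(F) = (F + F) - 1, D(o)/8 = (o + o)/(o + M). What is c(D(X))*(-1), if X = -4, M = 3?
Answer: -127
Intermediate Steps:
D(o) = 16*o/(3 + o) (D(o) = 8*((o + o)/(o + 3)) = 8*((2*o)/(3 + o)) = 8*(2*o/(3 + o)) = 16*o/(3 + o))
c(F) = -1 + 2*F (c(F) = 2*F - 1 = -1 + 2*F)
c(D(X))*(-1) = (-1 + 2*(16*(-4)/(3 - 4)))*(-1) = (-1 + 2*(16*(-4)/(-1)))*(-1) = (-1 + 2*(16*(-4)*(-1)))*(-1) = (-1 + 2*64)*(-1) = (-1 + 128)*(-1) = 127*(-1) = -127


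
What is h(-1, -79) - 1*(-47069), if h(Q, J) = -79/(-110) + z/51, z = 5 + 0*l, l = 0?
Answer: 264061669/5610 ≈ 47070.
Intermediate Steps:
z = 5 (z = 5 + 0*0 = 5 + 0 = 5)
h(Q, J) = 4579/5610 (h(Q, J) = -79/(-110) + 5/51 = -79*(-1/110) + 5*(1/51) = 79/110 + 5/51 = 4579/5610)
h(-1, -79) - 1*(-47069) = 4579/5610 - 1*(-47069) = 4579/5610 + 47069 = 264061669/5610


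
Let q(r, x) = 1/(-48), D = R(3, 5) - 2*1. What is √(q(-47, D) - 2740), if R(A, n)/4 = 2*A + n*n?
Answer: I*√394563/12 ≈ 52.345*I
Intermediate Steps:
R(A, n) = 4*n² + 8*A (R(A, n) = 4*(2*A + n*n) = 4*(2*A + n²) = 4*(n² + 2*A) = 4*n² + 8*A)
D = 122 (D = (4*5² + 8*3) - 2*1 = (4*25 + 24) - 2 = (100 + 24) - 2 = 124 - 2 = 122)
q(r, x) = -1/48
√(q(-47, D) - 2740) = √(-1/48 - 2740) = √(-131521/48) = I*√394563/12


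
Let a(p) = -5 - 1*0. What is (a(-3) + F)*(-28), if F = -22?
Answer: 756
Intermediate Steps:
a(p) = -5 (a(p) = -5 + 0 = -5)
(a(-3) + F)*(-28) = (-5 - 22)*(-28) = -27*(-28) = 756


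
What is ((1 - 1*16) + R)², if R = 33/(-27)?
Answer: 21316/81 ≈ 263.16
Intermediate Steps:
R = -11/9 (R = 33*(-1/27) = -11/9 ≈ -1.2222)
((1 - 1*16) + R)² = ((1 - 1*16) - 11/9)² = ((1 - 16) - 11/9)² = (-15 - 11/9)² = (-146/9)² = 21316/81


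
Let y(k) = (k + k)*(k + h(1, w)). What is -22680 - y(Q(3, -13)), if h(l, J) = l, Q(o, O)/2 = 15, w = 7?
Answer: -24540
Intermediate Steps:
Q(o, O) = 30 (Q(o, O) = 2*15 = 30)
y(k) = 2*k*(1 + k) (y(k) = (k + k)*(k + 1) = (2*k)*(1 + k) = 2*k*(1 + k))
-22680 - y(Q(3, -13)) = -22680 - 2*30*(1 + 30) = -22680 - 2*30*31 = -22680 - 1*1860 = -22680 - 1860 = -24540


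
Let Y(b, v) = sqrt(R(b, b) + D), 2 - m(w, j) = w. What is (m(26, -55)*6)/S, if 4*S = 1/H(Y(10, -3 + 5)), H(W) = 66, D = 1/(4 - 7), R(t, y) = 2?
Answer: -38016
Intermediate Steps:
m(w, j) = 2 - w
D = -1/3 (D = 1/(-3) = -1/3 ≈ -0.33333)
Y(b, v) = sqrt(15)/3 (Y(b, v) = sqrt(2 - 1/3) = sqrt(5/3) = sqrt(15)/3)
S = 1/264 (S = (1/4)/66 = (1/4)*(1/66) = 1/264 ≈ 0.0037879)
(m(26, -55)*6)/S = ((2 - 1*26)*6)/(1/264) = ((2 - 26)*6)*264 = -24*6*264 = -144*264 = -38016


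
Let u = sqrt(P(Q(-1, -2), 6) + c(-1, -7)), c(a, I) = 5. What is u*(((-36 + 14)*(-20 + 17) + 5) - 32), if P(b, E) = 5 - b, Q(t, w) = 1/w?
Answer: 39*sqrt(42)/2 ≈ 126.37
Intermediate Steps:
u = sqrt(42)/2 (u = sqrt((5 - 1/(-2)) + 5) = sqrt((5 - 1*(-1/2)) + 5) = sqrt((5 + 1/2) + 5) = sqrt(11/2 + 5) = sqrt(21/2) = sqrt(42)/2 ≈ 3.2404)
u*(((-36 + 14)*(-20 + 17) + 5) - 32) = (sqrt(42)/2)*(((-36 + 14)*(-20 + 17) + 5) - 32) = (sqrt(42)/2)*((-22*(-3) + 5) - 32) = (sqrt(42)/2)*((66 + 5) - 32) = (sqrt(42)/2)*(71 - 32) = (sqrt(42)/2)*39 = 39*sqrt(42)/2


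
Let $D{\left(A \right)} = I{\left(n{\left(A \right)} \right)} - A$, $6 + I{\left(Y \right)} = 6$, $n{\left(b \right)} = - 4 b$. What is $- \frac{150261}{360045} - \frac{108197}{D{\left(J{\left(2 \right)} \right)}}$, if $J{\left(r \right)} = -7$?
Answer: $- \frac{1855087652}{120015} \approx -15457.0$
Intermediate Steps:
$I{\left(Y \right)} = 0$ ($I{\left(Y \right)} = -6 + 6 = 0$)
$D{\left(A \right)} = - A$ ($D{\left(A \right)} = 0 - A = - A$)
$- \frac{150261}{360045} - \frac{108197}{D{\left(J{\left(2 \right)} \right)}} = - \frac{150261}{360045} - \frac{108197}{\left(-1\right) \left(-7\right)} = \left(-150261\right) \frac{1}{360045} - \frac{108197}{7} = - \frac{50087}{120015} - \frac{108197}{7} = - \frac{1855087652}{120015}$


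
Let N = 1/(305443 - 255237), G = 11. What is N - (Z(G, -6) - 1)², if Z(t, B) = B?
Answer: -2460093/50206 ≈ -49.000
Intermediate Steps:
N = 1/50206 ≈ 1.9918e-5
N - (Z(G, -6) - 1)² = 1/50206 - (-6 - 1)² = 1/50206 - 1*(-7)² = 1/50206 - 1*49 = 1/50206 - 49 = -2460093/50206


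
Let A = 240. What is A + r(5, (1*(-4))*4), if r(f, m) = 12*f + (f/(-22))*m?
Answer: 3340/11 ≈ 303.64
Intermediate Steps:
r(f, m) = 12*f - f*m/22 (r(f, m) = 12*f + (f*(-1/22))*m = 12*f + (-f/22)*m = 12*f - f*m/22)
A + r(5, (1*(-4))*4) = 240 + (1/22)*5*(264 - 1*(-4)*4) = 240 + (1/22)*5*(264 - (-4)*4) = 240 + (1/22)*5*(264 - 1*(-16)) = 240 + (1/22)*5*(264 + 16) = 240 + (1/22)*5*280 = 240 + 700/11 = 3340/11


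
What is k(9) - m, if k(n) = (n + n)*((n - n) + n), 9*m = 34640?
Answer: -33182/9 ≈ -3686.9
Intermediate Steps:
m = 34640/9 (m = (⅑)*34640 = 34640/9 ≈ 3848.9)
k(n) = 2*n² (k(n) = (2*n)*(0 + n) = (2*n)*n = 2*n²)
k(9) - m = 2*9² - 1*34640/9 = 2*81 - 34640/9 = 162 - 34640/9 = -33182/9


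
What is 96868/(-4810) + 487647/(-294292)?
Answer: -15426529763/707772260 ≈ -21.796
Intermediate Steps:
96868/(-4810) + 487647/(-294292) = 96868*(-1/4810) + 487647*(-1/294292) = -48434/2405 - 487647/294292 = -15426529763/707772260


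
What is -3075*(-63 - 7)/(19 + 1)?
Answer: 21525/2 ≈ 10763.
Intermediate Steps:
-3075*(-63 - 7)/(19 + 1) = -(-215250)/20 = -3075*(-7/2) = 21525/2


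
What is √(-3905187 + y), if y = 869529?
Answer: I*√3035658 ≈ 1742.3*I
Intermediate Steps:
√(-3905187 + y) = √(-3905187 + 869529) = √(-3035658) = I*√3035658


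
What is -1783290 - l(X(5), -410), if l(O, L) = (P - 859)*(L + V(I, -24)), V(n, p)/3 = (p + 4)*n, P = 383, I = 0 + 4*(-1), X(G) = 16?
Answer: -1864210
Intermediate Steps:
I = -4 (I = 0 - 4 = -4)
V(n, p) = 3*n*(4 + p) (V(n, p) = 3*((p + 4)*n) = 3*((4 + p)*n) = 3*(n*(4 + p)) = 3*n*(4 + p))
l(O, L) = -114240 - 476*L (l(O, L) = (383 - 859)*(L + 3*(-4)*(4 - 24)) = -476*(L + 3*(-4)*(-20)) = -476*(L + 240) = -476*(240 + L) = -114240 - 476*L)
-1783290 - l(X(5), -410) = -1783290 - (-114240 - 476*(-410)) = -1783290 - (-114240 + 195160) = -1783290 - 1*80920 = -1783290 - 80920 = -1864210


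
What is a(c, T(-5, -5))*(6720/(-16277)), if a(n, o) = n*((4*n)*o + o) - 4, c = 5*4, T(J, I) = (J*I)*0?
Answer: 26880/16277 ≈ 1.6514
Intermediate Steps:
T(J, I) = 0 (T(J, I) = (I*J)*0 = 0)
c = 20
a(n, o) = -4 + n*(o + 4*n*o) (a(n, o) = n*(4*n*o + o) - 4 = n*(o + 4*n*o) - 4 = -4 + n*(o + 4*n*o))
a(c, T(-5, -5))*(6720/(-16277)) = (-4 + 20*0 + 4*0*20²)*(6720/(-16277)) = (-4 + 0 + 4*0*400)*(6720*(-1/16277)) = (-4 + 0 + 0)*(-6720/16277) = -4*(-6720/16277) = 26880/16277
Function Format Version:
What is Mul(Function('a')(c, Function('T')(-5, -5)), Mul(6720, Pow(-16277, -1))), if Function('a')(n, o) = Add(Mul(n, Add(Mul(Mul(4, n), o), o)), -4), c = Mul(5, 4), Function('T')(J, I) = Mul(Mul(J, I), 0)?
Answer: Rational(26880, 16277) ≈ 1.6514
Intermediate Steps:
Function('T')(J, I) = 0 (Function('T')(J, I) = Mul(Mul(I, J), 0) = 0)
c = 20
Function('a')(n, o) = Add(-4, Mul(n, Add(o, Mul(4, n, o)))) (Function('a')(n, o) = Add(Mul(n, Add(Mul(4, n, o), o)), -4) = Add(Mul(n, Add(o, Mul(4, n, o))), -4) = Add(-4, Mul(n, Add(o, Mul(4, n, o)))))
Mul(Function('a')(c, Function('T')(-5, -5)), Mul(6720, Pow(-16277, -1))) = Mul(Add(-4, Mul(20, 0), Mul(4, 0, Pow(20, 2))), Mul(6720, Pow(-16277, -1))) = Mul(Add(-4, 0, Mul(4, 0, 400)), Mul(6720, Rational(-1, 16277))) = Mul(Add(-4, 0, 0), Rational(-6720, 16277)) = Mul(-4, Rational(-6720, 16277)) = Rational(26880, 16277)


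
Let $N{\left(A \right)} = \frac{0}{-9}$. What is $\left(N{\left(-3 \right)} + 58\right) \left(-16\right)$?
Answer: $-928$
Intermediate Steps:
$N{\left(A \right)} = 0$ ($N{\left(A \right)} = 0 \left(- \frac{1}{9}\right) = 0$)
$\left(N{\left(-3 \right)} + 58\right) \left(-16\right) = \left(0 + 58\right) \left(-16\right) = 58 \left(-16\right) = -928$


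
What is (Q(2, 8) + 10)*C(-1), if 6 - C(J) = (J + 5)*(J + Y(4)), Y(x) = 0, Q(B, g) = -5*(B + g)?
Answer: -400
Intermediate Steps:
Q(B, g) = -5*B - 5*g
C(J) = 6 - J*(5 + J) (C(J) = 6 - (J + 5)*(J + 0) = 6 - (5 + J)*J = 6 - J*(5 + J))
(Q(2, 8) + 10)*C(-1) = ((-5*2 - 5*8) + 10)*(6 - 1*(-1)² - 5*(-1)) = ((-10 - 40) + 10)*(6 - 1*1 + 5) = (-50 + 10)*(6 - 1 + 5) = -40*10 = -400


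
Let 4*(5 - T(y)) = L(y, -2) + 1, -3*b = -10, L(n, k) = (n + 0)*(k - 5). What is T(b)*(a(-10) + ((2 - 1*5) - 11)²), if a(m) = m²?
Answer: 9398/3 ≈ 3132.7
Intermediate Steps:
L(n, k) = n*(-5 + k)
b = 10/3 (b = -⅓*(-10) = 10/3 ≈ 3.3333)
T(y) = 19/4 + 7*y/4 (T(y) = 5 - (y*(-5 - 2) + 1)/4 = 5 - (y*(-7) + 1)/4 = 5 - (-7*y + 1)/4 = 5 - (1 - 7*y)/4 = 5 + (-¼ + 7*y/4) = 19/4 + 7*y/4)
T(b)*(a(-10) + ((2 - 1*5) - 11)²) = (19/4 + (7/4)*(10/3))*((-10)² + ((2 - 1*5) - 11)²) = (19/4 + 35/6)*(100 + ((2 - 5) - 11)²) = 127*(100 + (-3 - 11)²)/12 = 127*(100 + (-14)²)/12 = 127*(100 + 196)/12 = (127/12)*296 = 9398/3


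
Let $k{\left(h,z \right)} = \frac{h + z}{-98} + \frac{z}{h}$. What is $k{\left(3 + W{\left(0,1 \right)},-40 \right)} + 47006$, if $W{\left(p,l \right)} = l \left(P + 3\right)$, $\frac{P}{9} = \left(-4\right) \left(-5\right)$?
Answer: $\frac{214198573}{4557} \approx 47004.0$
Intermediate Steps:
$P = 180$ ($P = 9 \left(\left(-4\right) \left(-5\right)\right) = 9 \cdot 20 = 180$)
$W{\left(p,l \right)} = 183 l$ ($W{\left(p,l \right)} = l \left(180 + 3\right) = l 183 = 183 l$)
$k{\left(h,z \right)} = - \frac{h}{98} - \frac{z}{98} + \frac{z}{h}$ ($k{\left(h,z \right)} = \left(h + z\right) \left(- \frac{1}{98}\right) + \frac{z}{h} = \left(- \frac{h}{98} - \frac{z}{98}\right) + \frac{z}{h} = - \frac{h}{98} - \frac{z}{98} + \frac{z}{h}$)
$k{\left(3 + W{\left(0,1 \right)},-40 \right)} + 47006 = \frac{-40 - \frac{\left(3 + 183 \cdot 1\right) \left(\left(3 + 183 \cdot 1\right) - 40\right)}{98}}{3 + 183 \cdot 1} + 47006 = \frac{-40 - \frac{\left(3 + 183\right) \left(\left(3 + 183\right) - 40\right)}{98}}{3 + 183} + 47006 = \frac{-40 - \frac{93 \left(186 - 40\right)}{49}}{186} + 47006 = \frac{-40 - \frac{93}{49} \cdot 146}{186} + 47006 = \frac{-40 - \frac{13578}{49}}{186} + 47006 = \frac{1}{186} \left(- \frac{15538}{49}\right) + 47006 = - \frac{7769}{4557} + 47006 = \frac{214198573}{4557}$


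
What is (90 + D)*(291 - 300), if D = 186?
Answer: -2484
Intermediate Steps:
(90 + D)*(291 - 300) = (90 + 186)*(291 - 300) = 276*(-9) = -2484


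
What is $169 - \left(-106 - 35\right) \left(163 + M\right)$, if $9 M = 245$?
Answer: $\frac{80971}{3} \approx 26990.0$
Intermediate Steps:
$M = \frac{245}{9}$ ($M = \frac{1}{9} \cdot 245 = \frac{245}{9} \approx 27.222$)
$169 - \left(-106 - 35\right) \left(163 + M\right) = 169 - \left(-106 - 35\right) \left(163 + \frac{245}{9}\right) = 169 - \left(-141\right) \frac{1712}{9} = 169 - - \frac{80464}{3} = 169 + \frac{80464}{3} = \frac{80971}{3}$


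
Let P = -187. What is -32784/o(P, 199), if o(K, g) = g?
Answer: -32784/199 ≈ -164.74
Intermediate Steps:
-32784/o(P, 199) = -32784/199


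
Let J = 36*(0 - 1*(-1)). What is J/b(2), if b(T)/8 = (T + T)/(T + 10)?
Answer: 27/2 ≈ 13.500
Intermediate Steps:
J = 36 (J = 36*(0 + 1) = 36*1 = 36)
b(T) = 16*T/(10 + T) (b(T) = 8*((T + T)/(T + 10)) = 8*((2*T)/(10 + T)) = 8*(2*T/(10 + T)) = 16*T/(10 + T))
J/b(2) = 36/((16*2/(10 + 2))) = 36/((16*2/12)) = 36/((16*2*(1/12))) = 36/(8/3) = 36*(3/8) = 27/2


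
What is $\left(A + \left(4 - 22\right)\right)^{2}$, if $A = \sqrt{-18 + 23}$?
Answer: $\left(-18 + \sqrt{5}\right)^{2} \approx 248.5$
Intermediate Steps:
$A = \sqrt{5} \approx 2.2361$
$\left(A + \left(4 - 22\right)\right)^{2} = \left(\sqrt{5} + \left(4 - 22\right)\right)^{2} = \left(\sqrt{5} - 18\right)^{2} = \left(-18 + \sqrt{5}\right)^{2}$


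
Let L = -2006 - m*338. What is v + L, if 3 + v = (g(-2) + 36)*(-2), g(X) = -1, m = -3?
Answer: -1065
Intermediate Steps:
v = -73 (v = -3 + (-1 + 36)*(-2) = -3 + 35*(-2) = -3 - 70 = -73)
L = -992 (L = -2006 - (-3)*338 = -2006 - 1*(-1014) = -2006 + 1014 = -992)
v + L = -73 - 992 = -1065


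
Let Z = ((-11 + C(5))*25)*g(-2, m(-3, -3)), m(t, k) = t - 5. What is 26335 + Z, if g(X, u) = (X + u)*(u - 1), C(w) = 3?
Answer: 8335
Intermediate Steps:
m(t, k) = -5 + t
g(X, u) = (-1 + u)*(X + u) (g(X, u) = (X + u)*(-1 + u) = (-1 + u)*(X + u))
Z = -18000 (Z = ((-11 + 3)*25)*((-5 - 3)² - 1*(-2) - (-5 - 3) - 2*(-5 - 3)) = (-8*25)*((-8)² + 2 - 1*(-8) - 2*(-8)) = -200*(64 + 2 + 8 + 16) = -200*90 = -18000)
26335 + Z = 26335 - 18000 = 8335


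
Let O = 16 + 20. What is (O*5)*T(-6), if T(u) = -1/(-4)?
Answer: 45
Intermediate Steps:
T(u) = ¼ (T(u) = -1*(-¼) = ¼)
O = 36
(O*5)*T(-6) = (36*5)*(¼) = 180*(¼) = 45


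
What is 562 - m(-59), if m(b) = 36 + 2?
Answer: 524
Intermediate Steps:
m(b) = 38
562 - m(-59) = 562 - 1*38 = 562 - 38 = 524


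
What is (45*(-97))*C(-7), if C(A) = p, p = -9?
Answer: 39285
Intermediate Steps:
C(A) = -9
(45*(-97))*C(-7) = (45*(-97))*(-9) = -4365*(-9) = 39285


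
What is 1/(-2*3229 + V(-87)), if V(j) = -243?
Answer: -1/6701 ≈ -0.00014923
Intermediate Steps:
1/(-2*3229 + V(-87)) = 1/(-2*3229 - 243) = 1/(-6458 - 243) = 1/(-6701) = -1/6701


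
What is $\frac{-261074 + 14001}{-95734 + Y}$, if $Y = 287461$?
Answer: $- \frac{247073}{191727} \approx -1.2887$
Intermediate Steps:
$\frac{-261074 + 14001}{-95734 + Y} = \frac{-261074 + 14001}{-95734 + 287461} = - \frac{247073}{191727}$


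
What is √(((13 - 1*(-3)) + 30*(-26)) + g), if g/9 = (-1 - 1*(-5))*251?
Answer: 4*√517 ≈ 90.951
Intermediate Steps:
g = 9036 (g = 9*((-1 - 1*(-5))*251) = 9*((-1 + 5)*251) = 9*(4*251) = 9*1004 = 9036)
√(((13 - 1*(-3)) + 30*(-26)) + g) = √(((13 - 1*(-3)) + 30*(-26)) + 9036) = √(((13 + 3) - 780) + 9036) = √((16 - 780) + 9036) = √(-764 + 9036) = √8272 = 4*√517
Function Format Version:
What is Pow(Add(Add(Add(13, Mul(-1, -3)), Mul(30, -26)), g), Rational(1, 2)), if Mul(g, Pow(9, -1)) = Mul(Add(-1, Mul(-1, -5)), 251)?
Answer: Mul(4, Pow(517, Rational(1, 2))) ≈ 90.951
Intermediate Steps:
g = 9036 (g = Mul(9, Mul(Add(-1, Mul(-1, -5)), 251)) = Mul(9, Mul(Add(-1, 5), 251)) = Mul(9, Mul(4, 251)) = Mul(9, 1004) = 9036)
Pow(Add(Add(Add(13, Mul(-1, -3)), Mul(30, -26)), g), Rational(1, 2)) = Pow(Add(Add(Add(13, Mul(-1, -3)), Mul(30, -26)), 9036), Rational(1, 2)) = Pow(Add(Add(Add(13, 3), -780), 9036), Rational(1, 2)) = Pow(Add(Add(16, -780), 9036), Rational(1, 2)) = Pow(Add(-764, 9036), Rational(1, 2)) = Pow(8272, Rational(1, 2)) = Mul(4, Pow(517, Rational(1, 2)))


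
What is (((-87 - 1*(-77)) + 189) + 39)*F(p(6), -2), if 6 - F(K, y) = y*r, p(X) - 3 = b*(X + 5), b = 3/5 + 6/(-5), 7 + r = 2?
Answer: -872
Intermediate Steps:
r = -5 (r = -7 + 2 = -5)
b = -3/5 (b = 3*(1/5) + 6*(-1/5) = 3/5 - 6/5 = -3/5 ≈ -0.60000)
p(X) = -3*X/5 (p(X) = 3 - 3*(X + 5)/5 = 3 - 3*(5 + X)/5 = 3 + (-3 - 3*X/5) = -3*X/5)
F(K, y) = 6 + 5*y (F(K, y) = 6 - y*(-5) = 6 - (-5)*y = 6 + 5*y)
(((-87 - 1*(-77)) + 189) + 39)*F(p(6), -2) = (((-87 - 1*(-77)) + 189) + 39)*(6 + 5*(-2)) = (((-87 + 77) + 189) + 39)*(6 - 10) = ((-10 + 189) + 39)*(-4) = (179 + 39)*(-4) = 218*(-4) = -872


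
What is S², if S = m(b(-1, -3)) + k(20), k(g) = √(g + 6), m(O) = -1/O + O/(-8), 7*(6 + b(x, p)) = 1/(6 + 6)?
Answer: 3066388857505/114254816256 + 309457*√26/169008 ≈ 36.175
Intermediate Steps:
b(x, p) = -503/84 (b(x, p) = -6 + 1/(7*(6 + 6)) = -6 + (⅐)/12 = -6 + (⅐)*(1/12) = -6 + 1/84 = -503/84)
m(O) = -1/O - O/8 (m(O) = -1/O + O*(-⅛) = -1/O - O/8)
k(g) = √(6 + g)
S = 309457/338016 + √26 (S = (-1/(-503/84) - ⅛*(-503/84)) + √(6 + 20) = (-1*(-84/503) + 503/672) + √26 = (84/503 + 503/672) + √26 = 309457/338016 + √26 ≈ 6.0145)
S² = (309457/338016 + √26)²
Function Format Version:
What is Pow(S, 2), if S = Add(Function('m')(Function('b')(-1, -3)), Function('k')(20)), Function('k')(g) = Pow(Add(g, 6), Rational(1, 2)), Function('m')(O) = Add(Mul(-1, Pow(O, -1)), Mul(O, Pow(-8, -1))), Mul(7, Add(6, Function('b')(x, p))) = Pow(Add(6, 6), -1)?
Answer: Add(Rational(3066388857505, 114254816256), Mul(Rational(309457, 169008), Pow(26, Rational(1, 2)))) ≈ 36.175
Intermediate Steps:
Function('b')(x, p) = Rational(-503, 84) (Function('b')(x, p) = Add(-6, Mul(Rational(1, 7), Pow(Add(6, 6), -1))) = Add(-6, Mul(Rational(1, 7), Pow(12, -1))) = Add(-6, Mul(Rational(1, 7), Rational(1, 12))) = Add(-6, Rational(1, 84)) = Rational(-503, 84))
Function('m')(O) = Add(Mul(-1, Pow(O, -1)), Mul(Rational(-1, 8), O)) (Function('m')(O) = Add(Mul(-1, Pow(O, -1)), Mul(O, Rational(-1, 8))) = Add(Mul(-1, Pow(O, -1)), Mul(Rational(-1, 8), O)))
Function('k')(g) = Pow(Add(6, g), Rational(1, 2))
S = Add(Rational(309457, 338016), Pow(26, Rational(1, 2))) (S = Add(Add(Mul(-1, Pow(Rational(-503, 84), -1)), Mul(Rational(-1, 8), Rational(-503, 84))), Pow(Add(6, 20), Rational(1, 2))) = Add(Add(Mul(-1, Rational(-84, 503)), Rational(503, 672)), Pow(26, Rational(1, 2))) = Add(Add(Rational(84, 503), Rational(503, 672)), Pow(26, Rational(1, 2))) = Add(Rational(309457, 338016), Pow(26, Rational(1, 2))) ≈ 6.0145)
Pow(S, 2) = Pow(Add(Rational(309457, 338016), Pow(26, Rational(1, 2))), 2)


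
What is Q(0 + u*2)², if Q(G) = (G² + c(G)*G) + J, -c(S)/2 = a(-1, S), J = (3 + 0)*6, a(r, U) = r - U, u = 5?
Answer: 114244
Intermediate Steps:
J = 18 (J = 3*6 = 18)
c(S) = 2 + 2*S (c(S) = -2*(-1 - S) = 2 + 2*S)
Q(G) = 18 + G² + G*(2 + 2*G) (Q(G) = (G² + (2 + 2*G)*G) + 18 = (G² + G*(2 + 2*G)) + 18 = 18 + G² + G*(2 + 2*G))
Q(0 + u*2)² = (18 + 2*(0 + 5*2) + 3*(0 + 5*2)²)² = (18 + 2*(0 + 10) + 3*(0 + 10)²)² = (18 + 2*10 + 3*10²)² = (18 + 20 + 3*100)² = (18 + 20 + 300)² = 338² = 114244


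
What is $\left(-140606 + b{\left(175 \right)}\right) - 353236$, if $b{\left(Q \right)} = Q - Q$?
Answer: $-493842$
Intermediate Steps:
$b{\left(Q \right)} = 0$
$\left(-140606 + b{\left(175 \right)}\right) - 353236 = \left(-140606 + 0\right) - 353236 = -140606 - 353236 = -493842$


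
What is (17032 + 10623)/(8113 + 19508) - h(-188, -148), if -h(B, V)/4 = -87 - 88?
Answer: -19307045/27621 ≈ -699.00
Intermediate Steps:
h(B, V) = 700 (h(B, V) = -4*(-87 - 88) = -4*(-175) = 700)
(17032 + 10623)/(8113 + 19508) - h(-188, -148) = (17032 + 10623)/(8113 + 19508) - 1*700 = 27655/27621 - 700 = -19307045/27621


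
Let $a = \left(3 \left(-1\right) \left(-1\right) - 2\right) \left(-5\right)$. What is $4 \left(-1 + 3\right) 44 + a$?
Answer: $347$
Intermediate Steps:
$a = -5$ ($a = \left(\left(-3\right) \left(-1\right) - 2\right) \left(-5\right) = \left(3 - 2\right) \left(-5\right) = 1 \left(-5\right) = -5$)
$4 \left(-1 + 3\right) 44 + a = 4 \left(-1 + 3\right) 44 - 5 = 4 \cdot 2 \cdot 44 - 5 = 8 \cdot 44 - 5 = 352 - 5 = 347$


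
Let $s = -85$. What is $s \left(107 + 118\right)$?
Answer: $-19125$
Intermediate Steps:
$s \left(107 + 118\right) = - 85 \left(107 + 118\right) = \left(-85\right) 225 = -19125$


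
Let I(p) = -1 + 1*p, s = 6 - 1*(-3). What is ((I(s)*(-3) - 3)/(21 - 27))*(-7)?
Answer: -63/2 ≈ -31.500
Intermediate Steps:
s = 9 (s = 6 + 3 = 9)
I(p) = -1 + p
((I(s)*(-3) - 3)/(21 - 27))*(-7) = (((-1 + 9)*(-3) - 3)/(21 - 27))*(-7) = ((8*(-3) - 3)/(-6))*(-7) = ((-24 - 3)*(-1/6))*(-7) = -27*(-1/6)*(-7) = (9/2)*(-7) = -63/2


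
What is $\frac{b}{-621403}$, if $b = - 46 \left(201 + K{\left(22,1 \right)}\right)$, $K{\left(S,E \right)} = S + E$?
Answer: $\frac{10304}{621403} \approx 0.016582$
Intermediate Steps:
$K{\left(S,E \right)} = E + S$
$b = -10304$ ($b = - 46 \left(201 + \left(1 + 22\right)\right) = - 46 \left(201 + 23\right) = \left(-46\right) 224 = -10304$)
$\frac{b}{-621403} = - \frac{10304}{-621403} = \left(-10304\right) \left(- \frac{1}{621403}\right) = \frac{10304}{621403}$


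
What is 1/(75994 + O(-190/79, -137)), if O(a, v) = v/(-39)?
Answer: 39/2963903 ≈ 1.3158e-5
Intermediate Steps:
O(a, v) = -v/39 (O(a, v) = v*(-1/39) = -v/39)
1/(75994 + O(-190/79, -137)) = 1/(75994 - 1/39*(-137)) = 1/(75994 + 137/39) = 1/(2963903/39) = 39/2963903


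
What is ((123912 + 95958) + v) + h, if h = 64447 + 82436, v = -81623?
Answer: 285130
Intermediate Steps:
h = 146883
((123912 + 95958) + v) + h = ((123912 + 95958) - 81623) + 146883 = (219870 - 81623) + 146883 = 138247 + 146883 = 285130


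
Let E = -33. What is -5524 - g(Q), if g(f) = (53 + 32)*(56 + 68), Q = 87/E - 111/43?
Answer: -16064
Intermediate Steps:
Q = -2468/473 (Q = 87/(-33) - 111/43 = 87*(-1/33) - 111*1/43 = -29/11 - 111/43 = -2468/473 ≈ -5.2178)
g(f) = 10540 (g(f) = 85*124 = 10540)
-5524 - g(Q) = -5524 - 1*10540 = -5524 - 10540 = -16064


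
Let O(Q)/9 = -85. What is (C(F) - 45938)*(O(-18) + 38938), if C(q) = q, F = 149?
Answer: -1747903497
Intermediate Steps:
O(Q) = -765 (O(Q) = 9*(-85) = -765)
(C(F) - 45938)*(O(-18) + 38938) = (149 - 45938)*(-765 + 38938) = -45789*38173 = -1747903497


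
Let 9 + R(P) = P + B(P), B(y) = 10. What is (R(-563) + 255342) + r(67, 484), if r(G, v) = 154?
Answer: 254934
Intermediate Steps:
R(P) = 1 + P (R(P) = -9 + (P + 10) = -9 + (10 + P) = 1 + P)
(R(-563) + 255342) + r(67, 484) = ((1 - 563) + 255342) + 154 = (-562 + 255342) + 154 = 254780 + 154 = 254934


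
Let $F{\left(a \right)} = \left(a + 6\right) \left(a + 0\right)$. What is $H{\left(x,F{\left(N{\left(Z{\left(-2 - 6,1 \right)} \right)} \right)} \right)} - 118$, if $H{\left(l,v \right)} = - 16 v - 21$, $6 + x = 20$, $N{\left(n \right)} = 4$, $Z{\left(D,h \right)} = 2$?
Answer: $-779$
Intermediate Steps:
$x = 14$ ($x = -6 + 20 = 14$)
$F{\left(a \right)} = a \left(6 + a\right)$ ($F{\left(a \right)} = \left(6 + a\right) a = a \left(6 + a\right)$)
$H{\left(l,v \right)} = -21 - 16 v$
$H{\left(x,F{\left(N{\left(Z{\left(-2 - 6,1 \right)} \right)} \right)} \right)} - 118 = \left(-21 - 16 \cdot 4 \left(6 + 4\right)\right) - 118 = \left(-21 - 16 \cdot 4 \cdot 10\right) - 118 = \left(-21 - 640\right) - 118 = -661 - 118 = -779$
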